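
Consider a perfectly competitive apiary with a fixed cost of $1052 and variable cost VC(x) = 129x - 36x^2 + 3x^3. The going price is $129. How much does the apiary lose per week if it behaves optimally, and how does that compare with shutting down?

Profit = -$284 at x = 8

AVC = 129 - 36x + 3x^2; min AVC = $21 at x = 6. Since P = $129 ≥ min AVC, the firm produces.
MC = 129 - 72x + 9x^2. Setting P = MC and taking the root on the rising branch gives x* = 8.
TR = 129·8 = 1032. TC = 1052 + 264 = 1316. Profit = 1032 − 1316 = -$284.
By producing, the firm covers all variable cost plus $768 of fixed cost; shutting down would lose the full $1052.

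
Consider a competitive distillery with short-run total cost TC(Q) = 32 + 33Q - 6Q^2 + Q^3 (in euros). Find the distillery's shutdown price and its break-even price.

Shutdown price = €24; break-even price = €33

Shutdown price = min AVC. AVC = 33 - 6Q + Q^2, with vertex at Q = 3 and minimum €24.
ATC = 32/Q + 33 - 6Q + Q^2. Setting dATC/dQ = −32/Q^2 − 6 + 2Q = 0 gives Q = 4 (since 2·4^3 − 6·4^2 = 32).
min ATC = 32/4 + 33 − 6·4 + 4^2 = €33. That is the break-even price.
Between these two prices the firm operates at a loss; above €33 it earns a profit.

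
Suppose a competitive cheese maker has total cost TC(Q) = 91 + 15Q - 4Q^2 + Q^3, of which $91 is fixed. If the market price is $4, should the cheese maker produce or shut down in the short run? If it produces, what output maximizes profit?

From TC, MC = TC'(Q) = 15 - 8Q + 3Q^2 and AVC = VC/Q = 15 - 4Q + Q^2.
AVC hits its minimum where MC = AVC, at Q = 2, giving min AVC = 15 - 4·2 + 2^2 = $11.
With P < min AVC ($4 < $11), every unit sold adds to the loss.
Shutting down limits the loss to fixed cost, $91.

Shut down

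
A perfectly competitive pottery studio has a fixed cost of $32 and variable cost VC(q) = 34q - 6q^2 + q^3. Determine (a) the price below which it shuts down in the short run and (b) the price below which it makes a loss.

Shutdown price = $25; break-even price = $34

AVC = 34 - 6q + q^2; minimized at q = 3, giving min AVC = $25. That is the shutdown price.
ATC = 32/q + 34 - 6q + q^2. Setting dATC/dq = −32/q^2 − 6 + 2q = 0 gives q = 4 (since 2·4^3 − 6·4^2 = 32).
min ATC = 32/4 + 34 − 6·4 + 4^2 = $34. That is the break-even price.
For $25 ≤ P < $34 the firm produces at a loss; below $25 it shuts down.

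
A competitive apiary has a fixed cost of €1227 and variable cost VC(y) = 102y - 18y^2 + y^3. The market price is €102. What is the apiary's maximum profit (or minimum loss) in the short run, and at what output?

AVC = 102 - 18y + y^2 has its minimum €21 at y = 9; price €102 clears that bar, so the firm operates.
MC = 102 - 36y + 3y^2. Setting P = MC and taking the root on the rising branch gives y* = 12.
TR = 102·12 = 1224. TC = 1227 + 360 = 1587. Profit = 1224 − 1587 = -€363.
That loss of €363 beats the €1227 the firm would lose by shutting down; producing recovers €864 of fixed cost.

Profit = -€363 at y = 12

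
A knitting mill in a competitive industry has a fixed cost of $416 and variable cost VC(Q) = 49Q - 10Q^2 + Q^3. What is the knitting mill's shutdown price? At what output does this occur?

The shutdown price is the minimum of AVC. VC = 49Q - 10Q^2 + Q^3, so AVC = 49 - 10Q + Q^2.
At the minimum of AVC, MC = AVC. MC = 49 - 20Q + 3Q^2; setting MC = AVC gives 2Q^2 - 10Q = 0, so Q = 5. min AVC = 24.
For P < $24 the firm produces nothing.

$24 per unit, at Q = 5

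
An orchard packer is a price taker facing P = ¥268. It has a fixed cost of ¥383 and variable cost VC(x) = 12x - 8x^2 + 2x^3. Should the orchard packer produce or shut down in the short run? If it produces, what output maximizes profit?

Strip out fixed cost: VC = 12x - 8x^2 + 2x^3. Then AVC = 12 - 8x + 2x^2 and MC = 12 - 16x + 6x^2.
AVC hits its minimum where MC = AVC, at x = 2, giving min AVC = 12 - 8·2 + 2·2^2 = ¥4.
Since P = ¥268 ≥ min AVC = ¥4, price covers variable cost and the firm should produce.
Set P = MC: 268 = 12 - 16x + 6x^2 → -256 - 16x + 6x^2 = 0. The roots are x = -16/3 and x = 8; the profit-maximizing output is on the rising part of MC, so x* = 8.
Check: AVC at x = 8 is ¥76 ≤ P, so revenue covers variable cost.
Profit = P·x − TC = 268·8 − 991 = ¥1153.

Produce at x = 8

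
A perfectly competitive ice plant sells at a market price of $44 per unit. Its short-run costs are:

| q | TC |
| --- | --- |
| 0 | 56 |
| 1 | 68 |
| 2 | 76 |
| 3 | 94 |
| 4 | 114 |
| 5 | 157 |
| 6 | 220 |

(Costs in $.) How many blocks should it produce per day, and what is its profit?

Profit at each row (π = 44q − TC): q=0: -56; q=1: -24; q=2: 12; q=3: 38; q=4: 62; q=5: 63; q=6: 44.
Profit is maximized at q = 5. AVC there is 101/5 = $20.20 ≤ P, so producing beats shutting down (which would give -$56).

q = 5; profit = $63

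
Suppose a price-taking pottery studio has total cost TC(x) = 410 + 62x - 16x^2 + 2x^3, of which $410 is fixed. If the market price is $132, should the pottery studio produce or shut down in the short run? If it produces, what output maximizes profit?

Produce at x = 7

Variable cost is VC = 62x - 16x^2 + 2x^3, so AVC = VC/x = 62 - 16x + 2x^2 and MC = dTC/dx = 62 - 32x + 6x^2.
The AVC parabola has its vertex at x = 16/4 = 4, where AVC = 62 - 16·4 + 2·4^2 = $30.
Since P = $132 ≥ min AVC = $30, price covers variable cost and the firm should produce.
Solving P = MC: -70 - 32x + 6x^2 = 0 ⇒ x = -5/3 or 7. On the upward-sloping branch, x* = 7.
Check: AVC at x = 7 is $48 ≤ P, so revenue covers variable cost.
Profit = P·x − TC = 132·7 − 746 = $178.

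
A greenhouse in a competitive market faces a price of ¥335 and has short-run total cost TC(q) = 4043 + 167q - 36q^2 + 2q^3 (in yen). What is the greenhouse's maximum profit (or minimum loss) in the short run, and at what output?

Profit = -¥123 at q = 14

AVC = 167 - 36q + 2q^2 has its minimum ¥5 at q = 9; price ¥335 clears that bar, so the firm operates.
With MC = 167 - 72q + 6q^2, P = MC on the upward-sloping part at q* = 14.
TR = 335·14 = 4690. TC = 4043 + 770 = 4813. Profit = 4690 − 4813 = -¥123.
That loss of ¥123 beats the ¥4043 the firm would lose by shutting down; producing recovers ¥3920 of fixed cost.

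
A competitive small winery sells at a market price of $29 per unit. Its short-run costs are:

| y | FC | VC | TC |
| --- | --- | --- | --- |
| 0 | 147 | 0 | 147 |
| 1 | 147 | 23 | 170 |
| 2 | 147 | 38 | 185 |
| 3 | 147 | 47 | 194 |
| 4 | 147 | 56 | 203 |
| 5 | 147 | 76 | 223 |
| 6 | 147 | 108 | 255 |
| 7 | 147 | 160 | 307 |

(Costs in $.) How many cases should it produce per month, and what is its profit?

Compute π = P·y − TC at each output: y=0: -147; y=1: -141; y=2: -127; y=3: -107; y=4: -87; y=5: -78; y=6: -81; y=7: -104.
Profit is maximized at y = 5. AVC there is 76/5 = $15.20 ≤ P, so producing beats shutting down (which would give -$147).

y = 5; profit = -$78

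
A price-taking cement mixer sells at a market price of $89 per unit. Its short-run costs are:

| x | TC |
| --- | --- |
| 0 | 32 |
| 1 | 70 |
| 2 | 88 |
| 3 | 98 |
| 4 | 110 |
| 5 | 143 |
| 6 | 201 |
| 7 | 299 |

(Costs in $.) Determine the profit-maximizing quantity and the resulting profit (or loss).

x = 6; profit = $333

Profit at each row (π = 89x − TC): x=0: -32; x=1: 19; x=2: 90; x=3: 169; x=4: 246; x=5: 302; x=6: 333; x=7: 324.
Profit is maximized at x = 6. AVC there is 169/6 = $28.17 ≤ P, so producing beats shutting down (which would give -$32).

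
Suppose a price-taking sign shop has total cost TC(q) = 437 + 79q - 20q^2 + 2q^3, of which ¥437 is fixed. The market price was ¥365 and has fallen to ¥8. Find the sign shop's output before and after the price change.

Output falls from 11 to 0 (the firm shuts down)

MC = 79 - 40q + 6q^2; the shutdown threshold is min AVC = ¥29 (at q = 5).
With P = ¥365 above the shutdown price, P = MC gives q = 11.
At P = ¥8 < min AVC = ¥29, price no longer covers variable cost at any output, so the firm shuts down: q = 0.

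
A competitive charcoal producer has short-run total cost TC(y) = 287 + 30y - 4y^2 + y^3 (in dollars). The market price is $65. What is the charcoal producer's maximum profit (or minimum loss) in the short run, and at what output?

AVC = 30 - 4y + y^2 has its minimum $26 at y = 2; price $65 clears that bar, so the firm operates.
MC = 30 - 8y + 3y^2. Setting P = MC and taking the root on the rising branch gives y* = 5.
TR = 65·5 = 325. TC = 287 + 175 = 462. Profit = 325 − 462 = -$137.
By producing, the firm covers all variable cost plus $150 of fixed cost; shutting down would lose the full $287.

Profit = -$137 at y = 5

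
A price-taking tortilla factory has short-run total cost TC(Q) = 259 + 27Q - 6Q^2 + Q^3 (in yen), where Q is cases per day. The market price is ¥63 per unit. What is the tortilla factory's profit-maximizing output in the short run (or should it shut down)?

Variable cost is VC = 27Q - 6Q^2 + Q^3, so AVC = VC/Q = 27 - 6Q + Q^2 and MC = dTC/dQ = 27 - 12Q + 3Q^2.
The AVC parabola has its vertex at Q = 6/2 = 3, where AVC = 27 - 6·3 + 3^2 = ¥18.
Because ¥63 ≥ ¥18, revenue can cover variable cost; the firm operates.
P = MC gives -36 - 12Q + 3Q^2 = 0, with roots -2 and 6. Take the larger (rising MC): Q* = 6.
Check: AVC at Q = 6 is ¥27 ≤ P, so revenue covers variable cost.
Profit = P·Q − TC = 63·6 − 421 = -¥43, a loss, but smaller than the ¥259 fixed cost the firm would lose by shutting down.

Produce at Q = 6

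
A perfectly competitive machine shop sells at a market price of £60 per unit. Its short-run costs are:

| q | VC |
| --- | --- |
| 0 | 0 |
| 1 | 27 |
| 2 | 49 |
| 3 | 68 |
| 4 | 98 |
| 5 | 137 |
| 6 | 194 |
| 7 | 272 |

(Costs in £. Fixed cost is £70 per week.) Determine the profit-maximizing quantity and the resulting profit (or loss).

Tabulate TR − TC: q=0: -70; q=1: -37; q=2: 1; q=3: 42; q=4: 72; q=5: 93; q=6: 96; q=7: 78.
Profit is maximized at q = 6. AVC there is 194/6 = £32.33 ≤ P, so producing beats shutting down (which would give -£70).

q = 6; profit = £96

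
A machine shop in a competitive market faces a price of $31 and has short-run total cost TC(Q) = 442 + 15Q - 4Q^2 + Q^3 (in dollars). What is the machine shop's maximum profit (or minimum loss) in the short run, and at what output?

AVC = 15 - 4Q + Q^2 has its minimum $11 at Q = 2; price $31 clears that bar, so the firm operates.
MC = 15 - 8Q + 3Q^2. Setting P = MC and taking the root on the rising branch gives Q* = 4.
TR = 31·4 = 124. TC = 442 + 60 = 502. Profit = 124 − 502 = -$378.
That loss of $378 beats the $442 the firm would lose by shutting down; producing recovers $64 of fixed cost.

Profit = -$378 at Q = 4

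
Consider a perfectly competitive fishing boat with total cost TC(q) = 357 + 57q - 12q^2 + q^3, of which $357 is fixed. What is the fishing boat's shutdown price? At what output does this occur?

$21 per unit, at q = 6

The firm shuts down when price falls below the minimum of average variable cost. AVC = VC/q = 57 - 12q + q^2.
At the minimum of AVC, MC = AVC. MC = 57 - 24q + 3q^2; setting MC = AVC gives 2q^2 - 12q = 0, so q = 6. min AVC = 21.
For P < $21 the firm produces nothing.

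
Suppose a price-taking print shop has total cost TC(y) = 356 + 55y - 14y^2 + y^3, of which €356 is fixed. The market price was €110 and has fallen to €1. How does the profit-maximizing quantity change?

Output falls from 11 to 0 (the firm shuts down)

MC = 55 - 28y + 3y^2; the shutdown threshold is min AVC = €6 (at y = 7).
At P = €110 ≥ min AVC, set P = MC on the rising branch: y = 11.
At P = €1 < min AVC = €6, price no longer covers variable cost at any output, so the firm shuts down: y = 0.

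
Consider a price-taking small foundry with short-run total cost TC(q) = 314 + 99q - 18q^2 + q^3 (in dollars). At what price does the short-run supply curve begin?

The shutdown price is the minimum of AVC. VC = 99q - 18q^2 + q^3, so AVC = 99 - 18q + q^2.
dAVC/dq = -18 + 2q = 0 gives q = 9. min AVC = 99 - 18·9 + 9^2 = 18.
The firm shuts down for any P below $18.

$18 per unit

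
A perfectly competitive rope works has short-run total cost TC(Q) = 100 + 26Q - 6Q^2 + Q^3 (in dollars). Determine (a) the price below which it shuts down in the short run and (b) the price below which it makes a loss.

Shutdown price = min AVC. AVC = 26 - 6Q + Q^2, with vertex at Q = 3 and minimum $17.
ATC = 100/Q + 26 - 6Q + Q^2. Setting dATC/dQ = −100/Q^2 − 6 + 2Q = 0 gives Q = 5 (since 2·5^3 − 6·5^2 = 100).
min ATC = 100/5 + 26 − 6·5 + 5^2 = $41. That is the break-even price.
Between these two prices the firm operates at a loss; above $41 it earns a profit.

Shutdown price = $17; break-even price = $41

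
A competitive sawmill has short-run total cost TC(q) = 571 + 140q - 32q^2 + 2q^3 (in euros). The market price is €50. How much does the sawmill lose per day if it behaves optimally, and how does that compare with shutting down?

Profit = -€247 at q = 9

AVC = 140 - 32q + 2q^2 has its minimum €12 at q = 8; price €50 clears that bar, so the firm operates.
With MC = 140 - 64q + 6q^2, P = MC on the upward-sloping part at q* = 9.
TR = 50·9 = 450. TC = 571 + 126 = 697. Profit = 450 − 697 = -€247.
Shutting down would mean losing the fixed cost of €571, so operating at a loss of €247 is better by €324.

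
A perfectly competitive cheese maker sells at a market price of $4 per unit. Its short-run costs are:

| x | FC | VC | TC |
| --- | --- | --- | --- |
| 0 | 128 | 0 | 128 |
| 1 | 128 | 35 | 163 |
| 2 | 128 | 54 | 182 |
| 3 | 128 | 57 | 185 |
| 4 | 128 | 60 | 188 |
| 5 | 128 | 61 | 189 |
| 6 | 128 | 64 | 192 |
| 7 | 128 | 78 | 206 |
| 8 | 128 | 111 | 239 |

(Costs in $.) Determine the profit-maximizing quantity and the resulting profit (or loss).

Compute π = P·x − TC at each output: x=0: -128; x=1: -159; x=2: -174; x=3: -173; x=4: -172; x=5: -169; x=6: -168; x=7: -178; x=8: -207.
Profit is highest at x = 0. Equivalently, the lowest AVC in the table is 64/6 ≈ $10.67 at x = 6, and P = $4 falls below it — price never covers variable cost, so the firm shuts down and loses only its fixed cost.

x = 0 (shut down); profit = -$128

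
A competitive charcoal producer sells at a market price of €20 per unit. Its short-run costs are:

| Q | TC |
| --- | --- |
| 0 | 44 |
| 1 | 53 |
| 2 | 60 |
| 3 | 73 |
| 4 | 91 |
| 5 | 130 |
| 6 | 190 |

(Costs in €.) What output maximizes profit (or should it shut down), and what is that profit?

Q = 4; profit = -€11

Compute π = P·Q − TC at each output: Q=0: -44; Q=1: -33; Q=2: -20; Q=3: -13; Q=4: -11; Q=5: -30; Q=6: -70.
Profit is maximized at Q = 4. AVC there is 47/4 = €11.75 ≤ P, so producing beats shutting down (which would give -€44).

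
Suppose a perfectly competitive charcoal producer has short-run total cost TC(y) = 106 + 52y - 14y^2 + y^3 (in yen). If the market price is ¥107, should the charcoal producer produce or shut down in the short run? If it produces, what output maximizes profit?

Produce at y = 11

From TC, MC = TC'(y) = 52 - 28y + 3y^2 and AVC = VC/y = 52 - 14y + y^2.
AVC is minimized where dAVC/dy = -14 + 2y = 0, at y = 7; min AVC = 52 - 14·7 + 7^2 = ¥3.
Since P = ¥107 ≥ min AVC = ¥3, price covers variable cost and the firm should produce.
P = MC gives -55 - 28y + 3y^2 = 0, with roots -5/3 and 11. Take the larger (rising MC): y* = 11.
Check: AVC at y = 11 is ¥19 ≤ P, so revenue covers variable cost.
Profit = P·y − TC = 107·11 − 315 = ¥862.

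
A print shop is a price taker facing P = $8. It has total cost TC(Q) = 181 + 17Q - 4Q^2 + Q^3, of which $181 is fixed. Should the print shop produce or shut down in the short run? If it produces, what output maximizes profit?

Variable cost is VC = 17Q - 4Q^2 + Q^3, so AVC = VC/Q = 17 - 4Q + Q^2 and MC = dTC/dQ = 17 - 8Q + 3Q^2.
AVC hits its minimum where MC = AVC, at Q = 2, giving min AVC = 17 - 4·2 + 2^2 = $13.
Since P = $8 < min AVC = $13, price fails to cover variable cost at any output.
Shutting down limits the loss to fixed cost, $181.

Shut down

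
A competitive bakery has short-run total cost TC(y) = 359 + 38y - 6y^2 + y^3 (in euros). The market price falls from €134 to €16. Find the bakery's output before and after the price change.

Output falls from 8 to 0 (the firm shuts down)

AVC = 38 - 6y + y^2, minimized at y = 3 where min AVC = €29. MC = 38 - 12y + 3y^2.
With P = €134 above the shutdown price, P = MC gives y = 8.
At P = €16 < min AVC = €29, price no longer covers variable cost at any output, so the firm shuts down: y = 0.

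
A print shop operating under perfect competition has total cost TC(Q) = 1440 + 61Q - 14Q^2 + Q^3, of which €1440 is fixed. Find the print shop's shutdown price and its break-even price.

Shutdown price = €12; break-even price = €157

Shutdown price = min AVC. AVC = 61 - 14Q + Q^2, with vertex at Q = 7 and minimum €12.
ATC = 1440/Q + 61 - 14Q + Q^2. Setting dATC/dQ = −1440/Q^2 − 14 + 2Q = 0 gives Q = 12 (since 2·12^3 − 14·12^2 = 1440).
min ATC = 1440/12 + 61 − 14·12 + 12^2 = €157. That is the break-even price.
For €12 ≤ P < €157 the firm produces at a loss; below €12 it shuts down.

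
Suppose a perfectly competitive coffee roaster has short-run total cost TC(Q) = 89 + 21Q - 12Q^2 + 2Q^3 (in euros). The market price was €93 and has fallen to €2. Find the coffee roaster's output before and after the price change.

AVC = 21 - 12Q + 2Q^2, minimized at Q = 3 where min AVC = €3. MC = 21 - 24Q + 6Q^2.
At P = €93 ≥ min AVC, set P = MC on the rising branch: Q = 6.
At P = €2 < min AVC = €3, price no longer covers variable cost at any output, so the firm shuts down: Q = 0.

Output falls from 6 to 0 (the firm shuts down)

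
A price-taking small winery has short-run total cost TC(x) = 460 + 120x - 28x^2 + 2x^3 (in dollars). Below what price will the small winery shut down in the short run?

The firm shuts down when price falls below the minimum of average variable cost. AVC = VC/x = 120 - 28x + 2x^2.
dAVC/dx = -28 + 4x = 0 gives x = 7. min AVC = 120 - 28·7 + 2·7^2 = 22.
The firm shuts down for any P below $22.

$22 per unit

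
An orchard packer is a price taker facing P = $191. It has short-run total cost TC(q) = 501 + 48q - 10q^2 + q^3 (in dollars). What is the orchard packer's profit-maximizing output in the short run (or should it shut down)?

Produce at q = 11

Strip out fixed cost: VC = 48q - 10q^2 + q^3. Then AVC = 48 - 10q + q^2 and MC = 48 - 20q + 3q^2.
AVC hits its minimum where MC = AVC, at q = 5, giving min AVC = 48 - 10·5 + 5^2 = $23.
P = $191 exceeds min AVC = $23, so the firm stays open.
Solving P = MC: -143 - 20q + 3q^2 = 0 ⇒ q = -13/3 or 11. On the upward-sloping branch, q* = 11.
Check: AVC at q = 11 is $59 ≤ P, so revenue covers variable cost.
Profit = P·q − TC = 191·11 − 1150 = $951.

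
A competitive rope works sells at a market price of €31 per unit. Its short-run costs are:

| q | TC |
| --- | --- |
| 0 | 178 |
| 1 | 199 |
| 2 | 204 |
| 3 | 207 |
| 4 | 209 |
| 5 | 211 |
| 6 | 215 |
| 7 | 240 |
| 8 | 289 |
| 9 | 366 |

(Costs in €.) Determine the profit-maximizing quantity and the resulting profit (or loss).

q = 7; profit = -€23

Compute π = P·q − TC at each output: q=0: -178; q=1: -168; q=2: -142; q=3: -114; q=4: -85; q=5: -56; q=6: -29; q=7: -23; q=8: -41; q=9: -87.
Profit is maximized at q = 7. AVC there is 62/7 = €8.86 ≤ P, so producing beats shutting down (which would give -€178).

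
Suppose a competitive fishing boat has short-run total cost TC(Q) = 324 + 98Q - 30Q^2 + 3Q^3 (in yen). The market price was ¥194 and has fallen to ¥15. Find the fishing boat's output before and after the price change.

Output falls from 8 to 0 (the firm shuts down)

MC = 98 - 60Q + 9Q^2; the shutdown threshold is min AVC = ¥23 (at Q = 5).
At P = ¥194 ≥ min AVC, set P = MC on the rising branch: Q = 8.
At P = ¥15 < min AVC = ¥23, price no longer covers variable cost at any output, so the firm shuts down: Q = 0.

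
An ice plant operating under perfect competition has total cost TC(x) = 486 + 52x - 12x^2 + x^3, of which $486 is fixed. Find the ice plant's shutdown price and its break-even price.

Shutdown price = min AVC. AVC = 52 - 12x + x^2, with vertex at x = 6 and minimum $16.
ATC = 486/x + 52 - 12x + x^2. Setting dATC/dx = −486/x^2 − 12 + 2x = 0 gives x = 9 (since 2·9^3 − 12·9^2 = 486).
min ATC = 486/9 + 52 − 12·9 + 9^2 = $79. That is the break-even price.
For $16 ≤ P < $79 the firm produces at a loss; below $16 it shuts down.

Shutdown price = $16; break-even price = $79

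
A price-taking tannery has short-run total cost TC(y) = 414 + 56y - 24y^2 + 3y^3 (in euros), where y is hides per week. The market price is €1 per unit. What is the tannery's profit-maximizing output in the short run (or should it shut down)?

Shut down

From TC, MC = TC'(y) = 56 - 48y + 9y^2 and AVC = VC/y = 56 - 24y + 3y^2.
AVC hits its minimum where MC = AVC, at y = 4, giving min AVC = 56 - 24·4 + 3·4^2 = €8.
With P < min AVC (€1 < €8), every unit sold adds to the loss.
The firm minimizes its loss by shutting down and losing only its fixed cost of €414.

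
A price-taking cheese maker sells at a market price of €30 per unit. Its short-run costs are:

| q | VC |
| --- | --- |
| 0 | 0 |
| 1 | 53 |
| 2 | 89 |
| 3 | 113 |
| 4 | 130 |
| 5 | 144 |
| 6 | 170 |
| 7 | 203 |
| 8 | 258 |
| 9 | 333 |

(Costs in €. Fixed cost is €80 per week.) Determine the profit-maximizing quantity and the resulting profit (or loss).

q = 6; profit = -€70

Profit at each row (π = 30q − TC): q=0: -80; q=1: -103; q=2: -109; q=3: -103; q=4: -90; q=5: -74; q=6: -70; q=7: -73; q=8: -98; q=9: -143.
Profit is maximized at q = 6. AVC there is 170/6 = €28.33 ≤ P, so producing beats shutting down (which would give -€80).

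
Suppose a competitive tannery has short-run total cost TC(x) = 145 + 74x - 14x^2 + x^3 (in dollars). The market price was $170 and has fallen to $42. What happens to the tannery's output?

Output falls from 12 to 8

AVC = 74 - 14x + x^2, minimized at x = 7 where min AVC = $25. MC = 74 - 28x + 3x^2.
At P = $170 ≥ min AVC, set P = MC on the rising branch: x = 12.
At P = $42 ≥ min AVC, set P = MC: x = 8. The firm stays open but cuts output.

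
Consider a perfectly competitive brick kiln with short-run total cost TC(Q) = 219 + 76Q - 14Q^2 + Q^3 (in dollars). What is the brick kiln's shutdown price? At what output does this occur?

The firm shuts down when price falls below the minimum of average variable cost. AVC = VC/Q = 76 - 14Q + Q^2.
At the minimum of AVC, MC = AVC. MC = 76 - 28Q + 3Q^2; setting MC = AVC gives 2Q^2 - 14Q = 0, so Q = 7. min AVC = 27.
For P < $27 the firm produces nothing.

$27 per unit, at Q = 7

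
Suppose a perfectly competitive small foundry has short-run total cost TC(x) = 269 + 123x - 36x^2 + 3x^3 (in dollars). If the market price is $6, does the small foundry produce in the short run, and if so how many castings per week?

Variable cost is VC = 123x - 36x^2 + 3x^3, so AVC = VC/x = 123 - 36x + 3x^2 and MC = dTC/dx = 123 - 72x + 9x^2.
AVC is minimized where dAVC/dx = -36 + 6x = 0, at x = 6; min AVC = 123 - 36·6 + 3·6^2 = $15.
Since P = $6 < min AVC = $15, price fails to cover variable cost at any output.
Best response: produce nothing and absorb the $269 fixed cost.

Shut down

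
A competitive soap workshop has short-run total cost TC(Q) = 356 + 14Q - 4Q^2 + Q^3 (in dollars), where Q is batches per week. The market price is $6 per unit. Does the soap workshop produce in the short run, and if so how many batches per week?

From TC, MC = TC'(Q) = 14 - 8Q + 3Q^2 and AVC = VC/Q = 14 - 4Q + Q^2.
AVC is minimized where dAVC/dQ = -4 + 2Q = 0, at Q = 2; min AVC = 14 - 4·2 + 2^2 = $10.
P = $6 lies below min AVC = $10; no output level covers variable cost.
The firm minimizes its loss by shutting down and losing only its fixed cost of $356.

Shut down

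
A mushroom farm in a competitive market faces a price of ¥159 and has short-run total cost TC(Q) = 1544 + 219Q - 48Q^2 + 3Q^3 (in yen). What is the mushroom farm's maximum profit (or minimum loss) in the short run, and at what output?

AVC = 219 - 48Q + 3Q^2; min AVC = ¥27 at Q = 8. Since P = ¥159 ≥ min AVC, the firm produces.
MC = 219 - 96Q + 9Q^2. Setting P = MC and taking the root on the rising branch gives Q* = 10.
TR = 159·10 = 1590. TC = 1544 + 390 = 1934. Profit = 1590 − 1934 = -¥344.
That loss of ¥344 beats the ¥1544 the firm would lose by shutting down; producing recovers ¥1200 of fixed cost.

Profit = -¥344 at Q = 10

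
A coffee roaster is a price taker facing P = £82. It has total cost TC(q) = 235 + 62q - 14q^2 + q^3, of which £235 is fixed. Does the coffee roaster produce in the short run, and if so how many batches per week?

From TC, MC = TC'(q) = 62 - 28q + 3q^2 and AVC = VC/q = 62 - 14q + q^2.
AVC hits its minimum where MC = AVC, at q = 7, giving min AVC = 62 - 14·7 + 7^2 = £13.
Since P = £82 ≥ min AVC = £13, price covers variable cost and the firm should produce.
Solving P = MC: -20 - 28q + 3q^2 = 0 ⇒ q = -2/3 or 10. On the upward-sloping branch, q* = 10.
Check: AVC at q = 10 is £22 ≤ P, so revenue covers variable cost.
Profit = P·q − TC = 82·10 − 455 = £365.

Produce at q = 10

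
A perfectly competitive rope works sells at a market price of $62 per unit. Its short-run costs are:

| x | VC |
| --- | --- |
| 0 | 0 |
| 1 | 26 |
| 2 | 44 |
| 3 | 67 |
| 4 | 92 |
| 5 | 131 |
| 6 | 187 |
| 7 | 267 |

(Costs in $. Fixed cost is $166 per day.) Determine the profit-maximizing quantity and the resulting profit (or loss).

x = 6; profit = $19

Compute π = P·x − TC at each output: x=0: -166; x=1: -130; x=2: -86; x=3: -47; x=4: -10; x=5: 13; x=6: 19; x=7: 1.
Profit is maximized at x = 6. AVC there is 187/6 = $31.17 ≤ P, so producing beats shutting down (which would give -$166).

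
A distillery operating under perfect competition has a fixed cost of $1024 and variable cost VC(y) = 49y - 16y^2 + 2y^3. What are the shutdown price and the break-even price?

Shutdown price = min AVC. AVC = 49 - 16y + 2y^2, with vertex at y = 4 and minimum $17.
ATC = 1024/y + 49 - 16y + 2y^2. Setting dATC/dy = −1024/y^2 − 16 + 4y = 0 gives y = 8 (since 4·8^3 − 16·8^2 = 1024).
min ATC = 1024/8 + 49 − 16·8 + 2·8^2 = $177. That is the break-even price.
For $17 ≤ P < $177 the firm produces at a loss; below $17 it shuts down.

Shutdown price = $17; break-even price = $177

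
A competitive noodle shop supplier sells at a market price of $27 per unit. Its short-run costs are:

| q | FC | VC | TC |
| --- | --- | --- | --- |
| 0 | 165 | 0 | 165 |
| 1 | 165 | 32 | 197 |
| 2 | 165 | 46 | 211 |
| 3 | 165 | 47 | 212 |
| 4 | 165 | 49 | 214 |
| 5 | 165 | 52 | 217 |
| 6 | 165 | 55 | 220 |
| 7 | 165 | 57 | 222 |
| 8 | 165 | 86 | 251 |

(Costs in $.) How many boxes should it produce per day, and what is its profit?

q = 7; profit = -$33

Profit at each row (π = 27q − TC): q=0: -165; q=1: -170; q=2: -157; q=3: -131; q=4: -106; q=5: -82; q=6: -58; q=7: -33; q=8: -35.
Profit is maximized at q = 7. AVC there is 57/7 = $8.14 ≤ P, so producing beats shutting down (which would give -$165).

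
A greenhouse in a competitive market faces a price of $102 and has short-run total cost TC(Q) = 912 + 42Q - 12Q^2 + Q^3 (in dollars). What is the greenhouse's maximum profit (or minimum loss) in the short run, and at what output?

AVC = 42 - 12Q + Q^2; min AVC = $6 at Q = 6. Since P = $102 ≥ min AVC, the firm produces.
MC = 42 - 24Q + 3Q^2. Setting P = MC and taking the root on the rising branch gives Q* = 10.
TR = 102·10 = 1020. TC = 912 + 220 = 1132. Profit = 1020 − 1132 = -$112.
That loss of $112 beats the $912 the firm would lose by shutting down; producing recovers $800 of fixed cost.

Profit = -$112 at Q = 10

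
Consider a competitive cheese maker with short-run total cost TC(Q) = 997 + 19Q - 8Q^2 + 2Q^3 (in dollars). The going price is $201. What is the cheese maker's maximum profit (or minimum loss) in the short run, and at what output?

Profit = -$17 at Q = 7

AVC = 19 - 8Q + 2Q^2; min AVC = $11 at Q = 2. Since P = $201 ≥ min AVC, the firm produces.
With MC = 19 - 16Q + 6Q^2, P = MC on the upward-sloping part at Q* = 7.
TR = 201·7 = 1407. TC = 997 + 427 = 1424. Profit = 1407 − 1424 = -$17.
That loss of $17 beats the $997 the firm would lose by shutting down; producing recovers $980 of fixed cost.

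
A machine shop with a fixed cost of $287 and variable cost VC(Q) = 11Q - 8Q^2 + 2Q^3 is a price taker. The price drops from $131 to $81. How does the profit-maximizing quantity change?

Output falls from 6 to 5

AVC = 11 - 8Q + 2Q^2, minimized at Q = 2 where min AVC = $3. MC = 11 - 16Q + 6Q^2.
With P = $131 above the shutdown price, P = MC gives Q = 6.
At P = $81 ≥ min AVC, set P = MC: Q = 5. The firm stays open but cuts output.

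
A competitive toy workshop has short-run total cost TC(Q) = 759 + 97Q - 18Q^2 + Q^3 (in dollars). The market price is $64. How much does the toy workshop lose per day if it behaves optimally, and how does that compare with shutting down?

AVC = 97 - 18Q + Q^2 has its minimum $16 at Q = 9; price $64 clears that bar, so the firm operates.
MC = 97 - 36Q + 3Q^2. Setting P = MC and taking the root on the rising branch gives Q* = 11.
TR = 64·11 = 704. TC = 759 + 220 = 979. Profit = 704 − 979 = -$275.
By producing, the firm covers all variable cost plus $484 of fixed cost; shutting down would lose the full $759.

Profit = -$275 at Q = 11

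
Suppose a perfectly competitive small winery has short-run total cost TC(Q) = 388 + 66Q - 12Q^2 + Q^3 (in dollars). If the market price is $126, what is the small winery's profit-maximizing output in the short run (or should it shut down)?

Produce at Q = 10

Variable cost is VC = 66Q - 12Q^2 + Q^3, so AVC = VC/Q = 66 - 12Q + Q^2 and MC = dTC/dQ = 66 - 24Q + 3Q^2.
AVC hits its minimum where MC = AVC, at Q = 6, giving min AVC = 66 - 12·6 + 6^2 = $30.
Because $126 ≥ $30, revenue can cover variable cost; the firm operates.
Solving P = MC: -60 - 24Q + 3Q^2 = 0 ⇒ Q = -2 or 10. On the upward-sloping branch, Q* = 10.
Check: AVC at Q = 10 is $46 ≤ P, so revenue covers variable cost.
Profit = P·Q − TC = 126·10 − 848 = $412.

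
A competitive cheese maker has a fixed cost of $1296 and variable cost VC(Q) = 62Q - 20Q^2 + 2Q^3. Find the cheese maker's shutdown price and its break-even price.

Shutdown price = $12; break-even price = $188

AVC = 62 - 20Q + 2Q^2; minimized at Q = 5, giving min AVC = $12. That is the shutdown price.
ATC = 1296/Q + 62 - 20Q + 2Q^2. Setting dATC/dQ = −1296/Q^2 − 20 + 4Q = 0 gives Q = 9 (since 4·9^3 − 20·9^2 = 1296).
min ATC = 1296/9 + 62 − 20·9 + 2·9^2 = $188. That is the break-even price.
For $12 ≤ P < $188 the firm produces at a loss; below $12 it shuts down.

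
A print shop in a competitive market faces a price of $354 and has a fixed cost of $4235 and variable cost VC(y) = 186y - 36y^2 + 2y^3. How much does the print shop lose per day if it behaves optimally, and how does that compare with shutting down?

Profit = -$315 at y = 14

AVC = 186 - 36y + 2y^2; min AVC = $24 at y = 9. Since P = $354 ≥ min AVC, the firm produces.
With MC = 186 - 72y + 6y^2, P = MC on the upward-sloping part at y* = 14.
TR = 354·14 = 4956. TC = 4235 + 1036 = 5271. Profit = 4956 − 5271 = -$315.
That loss of $315 beats the $4235 the firm would lose by shutting down; producing recovers $3920 of fixed cost.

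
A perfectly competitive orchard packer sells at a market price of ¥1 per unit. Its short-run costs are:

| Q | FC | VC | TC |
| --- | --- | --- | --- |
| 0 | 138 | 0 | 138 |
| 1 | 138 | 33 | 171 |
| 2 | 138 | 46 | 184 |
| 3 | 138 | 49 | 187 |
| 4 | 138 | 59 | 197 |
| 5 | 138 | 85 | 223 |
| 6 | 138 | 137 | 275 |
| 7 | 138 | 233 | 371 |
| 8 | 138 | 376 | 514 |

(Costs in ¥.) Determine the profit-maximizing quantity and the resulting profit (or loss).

Q = 0 (shut down); profit = -¥138

Tabulate TR − TC: Q=0: -138; Q=1: -170; Q=2: -182; Q=3: -184; Q=4: -193; Q=5: -218; Q=6: -269; Q=7: -364; Q=8: -506.
Profit is highest at Q = 0. Equivalently, the lowest AVC in the table is 59/4 ≈ ¥14.75 at Q = 4, and P = ¥1 falls below it — price never covers variable cost, so the firm shuts down and loses only its fixed cost.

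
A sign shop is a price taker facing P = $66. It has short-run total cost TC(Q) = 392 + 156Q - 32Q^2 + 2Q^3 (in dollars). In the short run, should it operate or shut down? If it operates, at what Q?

Produce at Q = 9

Strip out fixed cost: VC = 156Q - 32Q^2 + 2Q^3. Then AVC = 156 - 32Q + 2Q^2 and MC = 156 - 64Q + 6Q^2.
AVC hits its minimum where MC = AVC, at Q = 8, giving min AVC = 156 - 32·8 + 2·8^2 = $28.
Since P = $66 ≥ min AVC = $28, price covers variable cost and the firm should produce.
P = MC gives 90 - 64Q + 6Q^2 = 0, with roots 5/3 and 9. Take the larger (rising MC): Q* = 9.
Check: AVC at Q = 9 is $30 ≤ P, so revenue covers variable cost.
Profit = P·Q − TC = 66·9 − 662 = -$68, a loss, but smaller than the $392 fixed cost the firm would lose by shutting down.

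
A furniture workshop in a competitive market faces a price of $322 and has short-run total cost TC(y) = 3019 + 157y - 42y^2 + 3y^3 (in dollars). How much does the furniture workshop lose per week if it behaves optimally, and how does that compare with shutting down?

AVC = 157 - 42y + 3y^2; min AVC = $10 at y = 7. Since P = $322 ≥ min AVC, the firm produces.
With MC = 157 - 84y + 9y^2, P = MC on the upward-sloping part at y* = 11.
TR = 322·11 = 3542. TC = 3019 + 638 = 3657. Profit = 3542 − 3657 = -$115.
Shutting down would mean losing the fixed cost of $3019, so operating at a loss of $115 is better by $2904.

Profit = -$115 at y = 11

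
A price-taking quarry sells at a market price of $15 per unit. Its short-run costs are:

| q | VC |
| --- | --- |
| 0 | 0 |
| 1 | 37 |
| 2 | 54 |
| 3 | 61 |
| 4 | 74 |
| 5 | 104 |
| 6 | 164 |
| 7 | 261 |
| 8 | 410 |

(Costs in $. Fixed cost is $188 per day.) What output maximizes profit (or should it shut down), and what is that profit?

q = 0 (shut down); profit = -$188

Profit at each row (π = 15q − TC): q=0: -188; q=1: -210; q=2: -212; q=3: -204; q=4: -202; q=5: -217; q=6: -262; q=7: -344; q=8: -478.
Profit is highest at q = 0. Equivalently, the lowest AVC in the table is 74/4 ≈ $18.50 at q = 4, and P = $15 falls below it — price never covers variable cost, so the firm shuts down and loses only its fixed cost.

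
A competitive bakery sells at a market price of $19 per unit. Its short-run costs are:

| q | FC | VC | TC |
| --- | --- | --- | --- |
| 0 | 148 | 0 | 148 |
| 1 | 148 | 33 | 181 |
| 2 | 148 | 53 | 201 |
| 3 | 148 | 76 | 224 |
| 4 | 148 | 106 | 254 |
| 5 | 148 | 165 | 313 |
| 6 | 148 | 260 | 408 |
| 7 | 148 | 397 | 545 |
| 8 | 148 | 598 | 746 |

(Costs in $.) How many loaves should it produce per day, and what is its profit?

Compute π = P·q − TC at each output: q=0: -148; q=1: -162; q=2: -163; q=3: -167; q=4: -178; q=5: -218; q=6: -294; q=7: -412; q=8: -594.
Profit is highest at q = 0. Equivalently, the lowest AVC in the table is 76/3 ≈ $25.33 at q = 3, and P = $19 falls below it — price never covers variable cost, so the firm shuts down and loses only its fixed cost.

q = 0 (shut down); profit = -$148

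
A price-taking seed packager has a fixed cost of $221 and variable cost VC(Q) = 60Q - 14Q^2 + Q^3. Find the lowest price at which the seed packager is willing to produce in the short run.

Short-run supply begins at min AVC. From VC = 60Q - 14Q^2 + Q^3, AVC = 60 - 14Q + Q^2.
dAVC/dQ = -14 + 2Q = 0 gives Q = 7. min AVC = 60 - 14·7 + 7^2 = 11.
For P < $11 the firm produces nothing.

$11 per unit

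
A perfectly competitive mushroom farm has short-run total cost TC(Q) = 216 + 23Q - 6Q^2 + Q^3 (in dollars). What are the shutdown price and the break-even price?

AVC = 23 - 6Q + Q^2; minimized at Q = 3, giving min AVC = $14. That is the shutdown price.
ATC = 216/Q + 23 - 6Q + Q^2. Setting dATC/dQ = −216/Q^2 − 6 + 2Q = 0 gives Q = 6 (since 2·6^3 − 6·6^2 = 216).
min ATC = 216/6 + 23 − 6·6 + 6^2 = $59. That is the break-even price.
Between these two prices the firm operates at a loss; above $59 it earns a profit.

Shutdown price = $14; break-even price = $59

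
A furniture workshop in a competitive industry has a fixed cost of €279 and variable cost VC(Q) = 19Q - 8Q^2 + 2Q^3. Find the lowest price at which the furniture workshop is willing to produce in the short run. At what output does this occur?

The shutdown price is the minimum of AVC. VC = 19Q - 8Q^2 + 2Q^3, so AVC = 19 - 8Q + 2Q^2.
At the minimum of AVC, MC = AVC. MC = 19 - 16Q + 6Q^2; setting MC = AVC gives 4Q^2 - 8Q = 0, so Q = 2. min AVC = 11.
The firm shuts down for any P below €11.

€11 per unit, at Q = 2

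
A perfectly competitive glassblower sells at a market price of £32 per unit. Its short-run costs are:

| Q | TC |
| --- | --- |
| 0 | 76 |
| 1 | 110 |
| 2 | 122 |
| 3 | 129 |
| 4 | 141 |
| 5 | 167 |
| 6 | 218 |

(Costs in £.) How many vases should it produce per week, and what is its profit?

Q = 5; profit = -£7

Profit at each row (π = 32Q − TC): Q=0: -76; Q=1: -78; Q=2: -58; Q=3: -33; Q=4: -13; Q=5: -7; Q=6: -26.
Profit is maximized at Q = 5. AVC there is 91/5 = £18.20 ≤ P, so producing beats shutting down (which would give -£76).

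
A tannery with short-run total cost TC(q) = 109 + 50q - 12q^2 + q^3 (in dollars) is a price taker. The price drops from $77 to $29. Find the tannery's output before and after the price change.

Output falls from 9 to 7

AVC = 50 - 12q + q^2, minimized at q = 6 where min AVC = $14. MC = 50 - 24q + 3q^2.
With P = $77 above the shutdown price, P = MC gives q = 9.
At P = $29 ≥ min AVC, set P = MC: q = 7. The firm stays open but cuts output.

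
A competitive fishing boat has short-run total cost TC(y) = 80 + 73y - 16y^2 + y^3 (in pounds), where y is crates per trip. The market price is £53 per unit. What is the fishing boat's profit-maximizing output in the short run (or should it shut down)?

Variable cost is VC = 73y - 16y^2 + y^3, so AVC = VC/y = 73 - 16y + y^2 and MC = dTC/dy = 73 - 32y + 3y^2.
The AVC parabola has its vertex at y = 16/2 = 8, where AVC = 73 - 16·8 + 8^2 = £9.
Since P = £53 ≥ min AVC = £9, price covers variable cost and the firm should produce.
Solving P = MC: 20 - 32y + 3y^2 = 0 ⇒ y = 2/3 or 10. On the upward-sloping branch, y* = 10.
Check: AVC at y = 10 is £13 ≤ P, so revenue covers variable cost.
Profit = P·y − TC = 53·10 − 210 = £320.

Produce at y = 10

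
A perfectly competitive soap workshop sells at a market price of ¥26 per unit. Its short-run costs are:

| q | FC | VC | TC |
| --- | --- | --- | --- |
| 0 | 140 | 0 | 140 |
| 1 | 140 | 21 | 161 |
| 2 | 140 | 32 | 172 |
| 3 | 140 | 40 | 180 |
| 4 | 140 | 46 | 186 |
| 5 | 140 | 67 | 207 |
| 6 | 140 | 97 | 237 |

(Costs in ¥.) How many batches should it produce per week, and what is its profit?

Compute π = P·q − TC at each output: q=0: -140; q=1: -135; q=2: -120; q=3: -102; q=4: -82; q=5: -77; q=6: -81.
Profit is maximized at q = 5. AVC there is 67/5 = ¥13.40 ≤ P, so producing beats shutting down (which would give -¥140).

q = 5; profit = -¥77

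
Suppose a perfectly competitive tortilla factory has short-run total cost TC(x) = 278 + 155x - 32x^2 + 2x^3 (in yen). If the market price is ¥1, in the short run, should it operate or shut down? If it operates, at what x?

Shut down

From TC, MC = TC'(x) = 155 - 64x + 6x^2 and AVC = VC/x = 155 - 32x + 2x^2.
AVC is minimized where dAVC/dx = -32 + 4x = 0, at x = 8; min AVC = 155 - 32·8 + 2·8^2 = ¥27.
P = ¥1 lies below min AVC = ¥27; no output level covers variable cost.
Best response: produce nothing and absorb the ¥278 fixed cost.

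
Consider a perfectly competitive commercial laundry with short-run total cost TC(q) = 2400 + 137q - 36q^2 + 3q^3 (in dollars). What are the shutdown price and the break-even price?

Shutdown price = min AVC. AVC = 137 - 36q + 3q^2, with vertex at q = 6 and minimum $29.
ATC = 2400/q + 137 - 36q + 3q^2. Setting dATC/dq = −2400/q^2 − 36 + 6q = 0 gives q = 10 (since 6·10^3 − 36·10^2 = 2400).
min ATC = 2400/10 + 137 − 36·10 + 3·10^2 = $317. That is the break-even price.
For $29 ≤ P < $317 the firm produces at a loss; below $29 it shuts down.

Shutdown price = $29; break-even price = $317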